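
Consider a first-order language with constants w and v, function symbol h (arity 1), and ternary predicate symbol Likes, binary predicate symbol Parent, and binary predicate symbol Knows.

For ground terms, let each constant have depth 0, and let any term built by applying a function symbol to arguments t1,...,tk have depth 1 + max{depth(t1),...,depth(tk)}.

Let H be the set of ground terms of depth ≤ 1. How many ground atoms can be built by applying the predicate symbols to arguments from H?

First count ground terms of depth ≤ 1.
Let N_k = |{terms of depth ≤ k}|. Then N_0 = 2 and N_k = 2 + N_{k-1} for k ≥ 1 (one summand per function symbol, arity giving the exponent).
N_0 = 2
N_1 = 2 + 2 = 4
Explicitly: w, v, h(w), h(v).
So |H| = 4.
A ground atom is a predicate applied to a tuple of terms from H, so the count is the sum over predicates of |H|^arity:
  Likes: 4^3 = 64;  Parent: 4^2 = 16;  Knows: 4^2 = 16
Total ground atoms: 64 + 16 + 16 = 96.

96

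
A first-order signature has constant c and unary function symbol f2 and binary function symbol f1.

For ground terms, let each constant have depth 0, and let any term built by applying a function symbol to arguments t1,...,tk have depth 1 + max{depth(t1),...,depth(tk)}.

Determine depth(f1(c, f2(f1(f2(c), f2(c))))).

4

depth(f2(c)) = 1 + depth(c) = 1 + 0 = 1
depth(f1(f2(c), f2(c))) = 1 + max(1, 1) = 2
depth(f2(f1(f2(c), f2(c)))) = 1 + depth(f1(f2(c), f2(c))) = 1 + 2 = 3
depth(f1(c, f2(f1(f2(c), f2(c))))) = 1 + max(0, 3) = 4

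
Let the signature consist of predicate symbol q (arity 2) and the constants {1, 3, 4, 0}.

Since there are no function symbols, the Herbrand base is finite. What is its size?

With no function symbols, the Herbrand universe is just the 4 constants.
Ground atoms per predicate: q: 4^2 = 16.
Herbrand base size = 16 = 16.

16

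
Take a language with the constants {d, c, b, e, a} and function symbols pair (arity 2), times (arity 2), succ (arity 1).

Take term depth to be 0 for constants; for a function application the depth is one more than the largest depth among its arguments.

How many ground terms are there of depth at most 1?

Count level by level. With function symbols pair/2, times/2, succ/1, the terms of depth ≤ k are the 5 constants together with each function applied to depth-≤(k−1) tuples, so N_k = 5 + N_{k-1}^2 + N_{k-1}^2 + N_{k-1}.
N_0 = 5
N_1 = 5 + 5^2 + 5^2 + 5 = 60

60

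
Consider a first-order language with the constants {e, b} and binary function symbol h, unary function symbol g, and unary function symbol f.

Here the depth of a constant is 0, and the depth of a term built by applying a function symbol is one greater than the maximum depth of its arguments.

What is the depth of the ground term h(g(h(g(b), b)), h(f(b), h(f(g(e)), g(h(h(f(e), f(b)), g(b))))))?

7

depth(g(b)) = 1 + depth(b) = 1 + 0 = 1
depth(h(g(b), b)) = 1 + max(1, 0) = 2
depth(g(h(g(b), b))) = 1 + depth(h(g(b), b)) = 1 + 2 = 3
depth(f(b)) = 1 + depth(b) = 1 + 0 = 1
depth(g(e)) = 1 + depth(e) = 1 + 0 = 1
depth(f(g(e))) = 1 + depth(g(e)) = 1 + 1 = 2
depth(f(e)) = 1 + depth(e) = 1 + 0 = 1
depth(h(f(e), f(b))) = 1 + max(1, 1) = 2
depth(h(h(f(e), f(b)), g(b))) = 1 + max(2, 1) = 3
depth(g(h(h(f(e), f(b)), g(b)))) = 1 + depth(h(h(f(e), f(b)), g(b))) = 1 + 3 = 4
depth(h(f(g(e)), g(h(h(f(e), f(b)), g(b))))) = 1 + max(2, 4) = 5
depth(h(f(b), h(f(g(e)), g(h(h(f(e), f(b)), g(b)))))) = 1 + max(1, 5) = 6
depth(h(g(h(g(b), b)), h(f(b), h(f(g(e)), g(h(h(f(e), f(b)), g(b))))))) = 1 + max(3, 6) = 7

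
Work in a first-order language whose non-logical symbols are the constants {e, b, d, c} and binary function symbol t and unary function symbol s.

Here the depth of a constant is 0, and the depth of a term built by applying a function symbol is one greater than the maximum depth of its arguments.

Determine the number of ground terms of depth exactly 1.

Write N_k for the number of ground terms of depth ≤ k. A term of depth ≤ k is either a constant or a function symbol applied to arguments of depth ≤ k−1, so N_k = 4 + N_{k-1}^2 + N_{k-1}.
N_0 = 4
N_1 = 4 + 4^2 + 4 = 24
Terms of depth exactly 1: N_1 − N_0 = 24 − 4 = 20.

20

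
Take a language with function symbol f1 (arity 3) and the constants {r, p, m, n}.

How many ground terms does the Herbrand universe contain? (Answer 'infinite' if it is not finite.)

The signature has at least one function symbol (f1, arity 3) and at least one constant (r).
Iterating f1 gives infinitely many distinct ground terms: r, f1(r, r, r), f1(f1(r, r, r), f1(r, r, r), f1(r, r, r)), ...
So the Herbrand universe is infinite.

infinite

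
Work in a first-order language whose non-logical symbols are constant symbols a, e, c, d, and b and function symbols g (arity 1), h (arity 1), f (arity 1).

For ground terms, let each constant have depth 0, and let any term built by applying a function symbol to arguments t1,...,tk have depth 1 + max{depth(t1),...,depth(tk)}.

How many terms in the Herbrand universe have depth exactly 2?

45

Let N_k count ground terms of depth at most k. Each non-constant term of depth ≤ k is some function symbol applied to depth-≤(k−1) arguments, giving N_k = 5 + N_{k-1} + N_{k-1} + N_{k-1}.
N_0 = 5
N_1 = 5 + 5 + 5 + 5 = 20
N_2 = 5 + 20 + 20 + 20 = 65
Terms of depth exactly 2: N_2 − N_1 = 65 − 20 = 45.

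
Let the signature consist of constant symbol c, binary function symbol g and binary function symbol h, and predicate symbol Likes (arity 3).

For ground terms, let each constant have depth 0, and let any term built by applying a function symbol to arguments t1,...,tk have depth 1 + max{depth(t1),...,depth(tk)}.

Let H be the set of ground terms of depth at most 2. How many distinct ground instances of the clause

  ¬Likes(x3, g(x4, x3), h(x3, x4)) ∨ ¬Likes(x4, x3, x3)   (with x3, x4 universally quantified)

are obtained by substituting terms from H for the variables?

361

Ground terms of depth ≤ 2:
  Let N_k count ground terms of depth at most k. Each non-constant term of depth ≤ k is some function symbol applied to depth-≤(k−1) arguments, giving N_k = 1 + N_{k-1}^2 + N_{k-1}^2.
  N_0 = 1
  N_1 = 1 + 1^2 + 1^2 = 3
  N_2 = 1 + 3^2 + 3^2 = 19
So there are 19 ground terms available for substitution.
The clause has 2 distinct variables (x3, x4), each appearing in the body. In the free term algebra distinct substitutions yield syntactically distinct ground instances.
Number of ground instances = 19^2 = 361.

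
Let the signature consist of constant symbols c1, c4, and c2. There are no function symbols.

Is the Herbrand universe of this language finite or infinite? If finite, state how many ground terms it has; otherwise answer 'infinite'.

3

There are no function symbols, so every ground term is one of the 3 constants.
The Herbrand universe is {c1, c4, c2}, which is finite with 3 elements.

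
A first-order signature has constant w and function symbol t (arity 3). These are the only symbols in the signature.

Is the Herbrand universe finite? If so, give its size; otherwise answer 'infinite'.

The signature has at least one function symbol (t, arity 3) and at least one constant (w).
Iterating t gives infinitely many distinct ground terms: w, t(w, w, w), t(t(w, w, w), t(w, w, w), t(w, w, w)), ...
So the Herbrand universe is infinite.

infinite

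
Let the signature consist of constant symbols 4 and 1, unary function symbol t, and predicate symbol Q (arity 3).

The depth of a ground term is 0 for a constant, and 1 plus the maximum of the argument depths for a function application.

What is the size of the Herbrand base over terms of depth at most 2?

First count ground terms of depth ≤ 2.
Let N_k = |{terms of depth ≤ k}|. Then N_0 = 2 and N_k = 2 + N_{k-1} for k ≥ 1 (one summand per function symbol, arity giving the exponent).
N_0 = 2
N_1 = 2 + 2 = 4
N_2 = 2 + 4 = 6
Explicitly: 4, 1, t(4), t(1), t(t(4)), t(t(1)).
So |H| = 6.
Ground atoms are formed by filling each argument slot of a predicate with a term from H, so an r-ary predicate gives |H|^r atoms:
  Q: 6^3 = 216
Total ground atoms: 216.

216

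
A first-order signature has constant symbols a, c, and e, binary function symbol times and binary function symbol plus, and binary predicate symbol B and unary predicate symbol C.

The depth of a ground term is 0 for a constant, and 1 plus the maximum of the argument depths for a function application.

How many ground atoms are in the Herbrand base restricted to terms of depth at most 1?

First count ground terms of depth ≤ 1.
Write N_k for the number of ground terms of depth ≤ k. A term of depth ≤ k is either a constant or a function symbol applied to arguments of depth ≤ k−1, so N_k = 3 + N_{k-1}^2 + N_{k-1}^2.
N_0 = 3
N_1 = 3 + 3^2 + 3^2 = 21
So |H| = 21.
A ground atom is a predicate applied to a tuple of terms from H, so the count is the sum over predicates of |H|^arity:
  B: 21^2 = 441;  C: 21
Total ground atoms: 441 + 21 = 462.

462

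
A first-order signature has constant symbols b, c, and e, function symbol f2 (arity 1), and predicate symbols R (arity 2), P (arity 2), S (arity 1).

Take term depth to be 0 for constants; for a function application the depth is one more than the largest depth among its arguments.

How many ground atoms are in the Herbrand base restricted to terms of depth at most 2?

171

First count ground terms of depth ≤ 2.
Let N_k = |{terms of depth ≤ k}|. Then N_0 = 3 and N_k = 3 + N_{k-1} for k ≥ 1 (one summand per function symbol, arity giving the exponent).
N_0 = 3
N_1 = 3 + 3 = 6
N_2 = 3 + 6 = 9
Explicitly: b, c, e, f2(b), f2(c), f2(e), f2(f2(b)), f2(f2(c)), f2(f2(e)).
So |H| = 9.
Each predicate of arity r yields |H|^r ground atoms (one per choice of an r-tuple from H):
  R: 9^2 = 81;  P: 9^2 = 81;  S: 9
Total ground atoms: 81 + 81 + 9 = 171.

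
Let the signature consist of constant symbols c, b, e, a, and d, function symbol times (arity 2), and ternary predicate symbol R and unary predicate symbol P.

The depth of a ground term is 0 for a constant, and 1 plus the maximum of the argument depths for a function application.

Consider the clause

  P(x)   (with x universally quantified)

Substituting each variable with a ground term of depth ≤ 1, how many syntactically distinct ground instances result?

30

Ground terms of depth ≤ 1:
  Let N_k count ground terms of depth at most k. Each non-constant term of depth ≤ k is some function symbol applied to depth-≤(k−1) arguments, giving N_k = 5 + N_{k-1}^2.
  N_0 = 5
  N_1 = 5 + 5^2 = 30
So there are 30 ground terms available for substitution.
The clause has 1 distinct variable (x), which appears in the body. In the free term algebra distinct substitutions yield syntactically distinct ground instances.
Number of ground instances = 30.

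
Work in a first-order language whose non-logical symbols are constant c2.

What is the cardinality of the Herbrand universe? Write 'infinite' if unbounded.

1

There are no function symbols, so the only ground term is the single constant.
The Herbrand universe is {c2}, finite with 1 element.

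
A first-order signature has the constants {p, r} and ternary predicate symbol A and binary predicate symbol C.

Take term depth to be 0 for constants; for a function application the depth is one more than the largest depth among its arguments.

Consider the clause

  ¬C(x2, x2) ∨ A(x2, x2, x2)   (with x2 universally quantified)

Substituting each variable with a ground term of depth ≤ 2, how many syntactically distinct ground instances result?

Ground terms of depth ≤ 2:
  With no function symbols every ground term is a constant, so there are exactly 2 ground terms at every depth bound.
  N_0 = 2
  N_1 = 2
  N_2 = 2
  Explicitly: p, r.
So there are 2 ground terms available for substitution.
The variable x2 ranges independently over the available ground terms, and distinct assignments produce distinct instances.
Number of ground instances = 2.

2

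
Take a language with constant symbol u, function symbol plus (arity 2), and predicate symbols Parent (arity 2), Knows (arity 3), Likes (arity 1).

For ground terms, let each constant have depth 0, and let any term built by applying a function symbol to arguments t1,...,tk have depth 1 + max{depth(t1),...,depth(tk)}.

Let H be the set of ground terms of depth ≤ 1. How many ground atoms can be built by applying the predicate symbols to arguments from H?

First count ground terms of depth ≤ 1.
Let N_k count ground terms of depth at most k. Each non-constant term of depth ≤ k is some function symbol applied to depth-≤(k−1) arguments, giving N_k = 1 + N_{k-1}^2.
N_0 = 1
N_1 = 1 + 1^2 = 2
Explicitly: u, plus(u, u).
So |H| = 2.
For each predicate symbol, the number of ground atoms is |H| raised to its arity; summing:
  Parent: 2^2 = 4;  Knows: 2^3 = 8;  Likes: 2
Total ground atoms: 4 + 8 + 2 = 14.

14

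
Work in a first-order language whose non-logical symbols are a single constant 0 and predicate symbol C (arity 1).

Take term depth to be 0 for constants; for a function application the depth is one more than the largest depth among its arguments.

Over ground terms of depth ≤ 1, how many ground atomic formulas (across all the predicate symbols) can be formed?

1

First count ground terms of depth ≤ 1.
With no function symbols every ground term is a constant, so there is exactly 1 ground term at every depth bound.
N_0 = 1
N_1 = 1
Explicitly: 0.
So |H| = 1.
A ground atom is a predicate applied to a tuple of terms from H, so the count is the sum over predicates of |H|^arity:
  C: 1
Total ground atoms: 1.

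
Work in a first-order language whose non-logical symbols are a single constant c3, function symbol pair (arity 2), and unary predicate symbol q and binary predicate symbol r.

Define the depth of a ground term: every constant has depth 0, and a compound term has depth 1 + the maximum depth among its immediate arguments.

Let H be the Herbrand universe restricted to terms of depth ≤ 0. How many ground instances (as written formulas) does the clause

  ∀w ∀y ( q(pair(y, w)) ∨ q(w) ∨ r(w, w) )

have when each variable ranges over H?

Ground terms of depth ≤ 0:
  If N_k denotes the number of depth-≤k ground terms, the 1 constant gives N_0 = 1, and each function symbol of arity r contributes N_{k-1}^r new terms at level k: N_k = 1 + N_{k-1}^2.
  N_0 = 1
  Explicitly: c3.
So there is exactly 1 ground term available for substitution.
The clause has 2 distinct variables (w, y), each appearing in the body. In the free term algebra distinct substitutions yield syntactically distinct ground instances.
Number of ground instances = 1^2 = 1.

1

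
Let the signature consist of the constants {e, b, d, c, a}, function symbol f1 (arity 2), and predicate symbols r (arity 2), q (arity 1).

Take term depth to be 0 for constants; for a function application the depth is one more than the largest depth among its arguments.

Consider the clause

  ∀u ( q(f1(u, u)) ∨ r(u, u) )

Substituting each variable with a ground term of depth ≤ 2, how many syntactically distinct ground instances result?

905

Ground terms of depth ≤ 2:
  Write N_k for the number of ground terms of depth ≤ k. A term of depth ≤ k is either a constant or a function symbol applied to arguments of depth ≤ k−1, so N_k = 5 + N_{k-1}^2.
  N_0 = 5
  N_1 = 5 + 5^2 = 30
  N_2 = 5 + 30^2 = 905
So there are 905 ground terms available for substitution.
The clause has 1 distinct variable (u), which appears in the body. In the free term algebra distinct substitutions yield syntactically distinct ground instances.
Number of ground instances = 905.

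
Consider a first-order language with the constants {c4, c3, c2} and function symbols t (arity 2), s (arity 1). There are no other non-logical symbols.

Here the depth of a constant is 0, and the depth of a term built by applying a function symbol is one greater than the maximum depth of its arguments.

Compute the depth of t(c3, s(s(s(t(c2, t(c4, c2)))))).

6

depth(t(c4, c2)) = 1 + max(0, 0) = 1
depth(t(c2, t(c4, c2))) = 1 + max(0, 1) = 2
depth(s(t(c2, t(c4, c2)))) = 1 + depth(t(c2, t(c4, c2))) = 1 + 2 = 3
depth(s(s(t(c2, t(c4, c2))))) = 1 + depth(s(t(c2, t(c4, c2)))) = 1 + 3 = 4
depth(s(s(s(t(c2, t(c4, c2)))))) = 1 + depth(s(s(t(c2, t(c4, c2))))) = 1 + 4 = 5
depth(t(c3, s(s(s(t(c2, t(c4, c2))))))) = 1 + max(0, 5) = 6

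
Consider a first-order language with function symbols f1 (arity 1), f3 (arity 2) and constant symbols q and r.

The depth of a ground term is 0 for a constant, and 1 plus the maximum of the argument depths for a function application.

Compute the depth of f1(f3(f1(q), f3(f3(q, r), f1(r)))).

depth(f1(q)) = 1 + depth(q) = 1 + 0 = 1
depth(f3(q, r)) = 1 + max(0, 0) = 1
depth(f1(r)) = 1 + depth(r) = 1 + 0 = 1
depth(f3(f3(q, r), f1(r))) = 1 + max(1, 1) = 2
depth(f3(f1(q), f3(f3(q, r), f1(r)))) = 1 + max(1, 2) = 3
depth(f1(f3(f1(q), f3(f3(q, r), f1(r))))) = 1 + depth(f3(f1(q), f3(f3(q, r), f1(r)))) = 1 + 3 = 4

4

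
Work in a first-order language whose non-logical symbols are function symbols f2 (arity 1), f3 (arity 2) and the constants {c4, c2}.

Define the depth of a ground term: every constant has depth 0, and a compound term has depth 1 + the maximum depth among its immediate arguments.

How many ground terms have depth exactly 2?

If N_k denotes the number of depth-≤k ground terms, the 2 constants give N_0 = 2, and each function symbol of arity r contributes N_{k-1}^r new terms at level k: N_k = 2 + N_{k-1} + N_{k-1}^2.
N_0 = 2
N_1 = 2 + 2 + 2^2 = 8
N_2 = 2 + 8 + 8^2 = 74
Terms of depth exactly 2: N_2 − N_1 = 74 − 8 = 66.

66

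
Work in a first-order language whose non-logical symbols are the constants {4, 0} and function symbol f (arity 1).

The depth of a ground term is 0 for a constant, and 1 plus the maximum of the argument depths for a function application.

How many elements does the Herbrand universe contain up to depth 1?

Count level by level. With function symbols f/1, the terms of depth ≤ k are the 2 constants together with each function applied to depth-≤(k−1) tuples, so N_k = 2 + N_{k-1}.
N_0 = 2
N_1 = 2 + 2 = 4
Explicitly: 4, 0, f(4), f(0).

4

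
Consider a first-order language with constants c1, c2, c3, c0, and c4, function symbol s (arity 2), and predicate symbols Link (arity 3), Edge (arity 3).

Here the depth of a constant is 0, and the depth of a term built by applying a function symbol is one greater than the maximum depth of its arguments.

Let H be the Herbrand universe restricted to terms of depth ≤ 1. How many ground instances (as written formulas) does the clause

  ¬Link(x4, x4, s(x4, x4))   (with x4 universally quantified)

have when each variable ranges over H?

30

Ground terms of depth ≤ 1:
  Let N_k = |{terms of depth ≤ k}|. Then N_0 = 5 and N_k = 5 + N_{k-1}^2 for k ≥ 1 (one summand per function symbol, arity giving the exponent).
  N_0 = 5
  N_1 = 5 + 5^2 = 30
So there are 30 ground terms available for substitution.
There is 1 variable to instantiate (x4),  occurring in at least one literal, so different choices give different ground instances.
Number of ground instances = 30.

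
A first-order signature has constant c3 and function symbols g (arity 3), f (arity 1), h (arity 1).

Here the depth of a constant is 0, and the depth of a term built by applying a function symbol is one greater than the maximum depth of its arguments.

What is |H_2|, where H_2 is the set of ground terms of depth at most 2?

Let N_k count ground terms of depth at most k. Each non-constant term of depth ≤ k is some function symbol applied to depth-≤(k−1) arguments, giving N_k = 1 + N_{k-1}^3 + N_{k-1} + N_{k-1}.
N_0 = 1
N_1 = 1 + 1^3 + 1 + 1 = 4
N_2 = 1 + 4^3 + 4 + 4 = 73

73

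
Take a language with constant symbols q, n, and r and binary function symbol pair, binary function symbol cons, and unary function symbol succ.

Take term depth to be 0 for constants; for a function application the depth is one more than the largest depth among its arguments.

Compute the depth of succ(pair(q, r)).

depth(pair(q, r)) = 1 + max(0, 0) = 1
depth(succ(pair(q, r))) = 1 + depth(pair(q, r)) = 1 + 1 = 2

2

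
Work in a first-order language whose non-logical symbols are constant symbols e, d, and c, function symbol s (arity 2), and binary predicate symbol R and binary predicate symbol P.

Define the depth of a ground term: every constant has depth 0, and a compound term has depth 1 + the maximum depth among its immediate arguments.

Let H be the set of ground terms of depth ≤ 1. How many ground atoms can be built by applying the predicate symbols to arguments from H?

288

First count ground terms of depth ≤ 1.
Count level by level. With function symbols s/2, the terms of depth ≤ k are the 3 constants together with each function applied to depth-≤(k−1) tuples, so N_k = 3 + N_{k-1}^2.
N_0 = 3
N_1 = 3 + 3^2 = 12
So |H| = 12.
Ground atoms are formed by filling each argument slot of a predicate with a term from H, so an r-ary predicate gives |H|^r atoms:
  R: 12^2 = 144;  P: 12^2 = 144
Total ground atoms: 144 + 144 = 288.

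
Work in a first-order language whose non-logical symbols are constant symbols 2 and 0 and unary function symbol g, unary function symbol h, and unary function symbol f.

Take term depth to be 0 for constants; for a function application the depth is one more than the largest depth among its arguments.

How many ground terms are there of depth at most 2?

Write N_k for the number of ground terms of depth ≤ k. A term of depth ≤ k is either a constant or a function symbol applied to arguments of depth ≤ k−1, so N_k = 2 + N_{k-1} + N_{k-1} + N_{k-1}.
N_0 = 2
N_1 = 2 + 2 + 2 + 2 = 8
N_2 = 2 + 8 + 8 + 8 = 26

26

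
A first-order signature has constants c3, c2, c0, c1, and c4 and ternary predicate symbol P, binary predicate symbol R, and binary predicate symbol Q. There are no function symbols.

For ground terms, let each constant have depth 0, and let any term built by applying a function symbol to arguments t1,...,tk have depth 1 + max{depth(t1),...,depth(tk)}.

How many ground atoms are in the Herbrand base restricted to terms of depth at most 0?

First count ground terms of depth ≤ 0.
With no function symbols every ground term is a constant, so there are exactly 5 ground terms at every depth bound.
N_0 = 5
So |H| = 5.
For each predicate symbol, the number of ground atoms is |H| raised to its arity; summing:
  P: 5^3 = 125;  R: 5^2 = 25;  Q: 5^2 = 25
Total ground atoms: 125 + 25 + 25 = 175.

175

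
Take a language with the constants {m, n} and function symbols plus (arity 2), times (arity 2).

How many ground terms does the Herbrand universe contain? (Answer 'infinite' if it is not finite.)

The signature has at least one function symbol (plus, arity 2) and at least one constant (m).
Iterating plus gives infinitely many distinct ground terms: m, plus(m, m), plus(plus(m, m), plus(m, m)), ...
So the Herbrand universe is infinite.

infinite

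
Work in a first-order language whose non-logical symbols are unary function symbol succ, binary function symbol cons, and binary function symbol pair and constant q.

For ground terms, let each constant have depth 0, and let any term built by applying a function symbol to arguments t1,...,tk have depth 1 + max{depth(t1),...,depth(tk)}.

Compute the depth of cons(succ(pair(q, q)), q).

3

depth(pair(q, q)) = 1 + max(0, 0) = 1
depth(succ(pair(q, q))) = 1 + depth(pair(q, q)) = 1 + 1 = 2
depth(cons(succ(pair(q, q)), q)) = 1 + max(2, 0) = 3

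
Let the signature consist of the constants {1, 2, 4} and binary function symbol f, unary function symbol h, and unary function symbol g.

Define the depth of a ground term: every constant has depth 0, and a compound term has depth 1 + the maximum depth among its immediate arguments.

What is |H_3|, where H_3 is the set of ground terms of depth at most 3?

Let N_k = |{terms of depth ≤ k}|. Then N_0 = 3 and N_k = 3 + N_{k-1}^2 + N_{k-1} + N_{k-1} for k ≥ 1 (one summand per function symbol, arity giving the exponent).
N_0 = 3
N_1 = 3 + 3^2 + 3 + 3 = 18
N_2 = 3 + 18^2 + 18 + 18 = 363
N_3 = 3 + 363^2 + 363 + 363 = 132498

132498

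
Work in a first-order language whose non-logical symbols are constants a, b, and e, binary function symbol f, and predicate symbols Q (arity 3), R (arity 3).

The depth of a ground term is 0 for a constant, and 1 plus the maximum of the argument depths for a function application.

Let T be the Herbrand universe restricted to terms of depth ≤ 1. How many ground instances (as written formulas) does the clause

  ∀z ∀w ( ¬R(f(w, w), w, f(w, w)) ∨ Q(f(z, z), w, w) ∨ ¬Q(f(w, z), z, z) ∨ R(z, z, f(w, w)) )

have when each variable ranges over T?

144

Ground terms of depth ≤ 1:
  Count level by level. With function symbols f/2, the terms of depth ≤ k are the 3 constants together with each function applied to depth-≤(k−1) tuples, so N_k = 3 + N_{k-1}^2.
  N_0 = 3
  N_1 = 3 + 3^2 = 12
So there are 12 ground terms available for substitution.
There are 2 variables to instantiate (z, w), each occurring in at least one literal, so different choices give different ground instances.
Number of ground instances = 12^2 = 144.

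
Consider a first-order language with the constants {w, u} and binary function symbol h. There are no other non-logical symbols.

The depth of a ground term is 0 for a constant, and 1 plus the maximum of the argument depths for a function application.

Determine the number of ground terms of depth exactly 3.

1408

Let N_k count ground terms of depth at most k. Each non-constant term of depth ≤ k is some function symbol applied to depth-≤(k−1) arguments, giving N_k = 2 + N_{k-1}^2.
N_0 = 2
N_1 = 2 + 2^2 = 6
N_2 = 2 + 6^2 = 38
N_3 = 2 + 38^2 = 1446
Terms of depth exactly 3: N_3 − N_2 = 1446 − 38 = 1408.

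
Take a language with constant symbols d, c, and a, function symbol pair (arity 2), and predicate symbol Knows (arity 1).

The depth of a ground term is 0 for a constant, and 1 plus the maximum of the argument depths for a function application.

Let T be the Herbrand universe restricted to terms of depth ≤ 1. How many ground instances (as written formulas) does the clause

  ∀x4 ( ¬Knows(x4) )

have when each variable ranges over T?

12

Ground terms of depth ≤ 1:
  Let N_k = |{terms of depth ≤ k}|. Then N_0 = 3 and N_k = 3 + N_{k-1}^2 for k ≥ 1 (one summand per function symbol, arity giving the exponent).
  N_0 = 3
  N_1 = 3 + 3^2 = 12
So there are 12 ground terms available for substitution.
The clause has 1 distinct variable (x4), which appears in the body. In the free term algebra distinct substitutions yield syntactically distinct ground instances.
Number of ground instances = 12.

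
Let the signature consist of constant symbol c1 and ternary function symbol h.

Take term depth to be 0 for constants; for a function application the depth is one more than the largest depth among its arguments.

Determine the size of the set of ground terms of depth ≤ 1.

Let N_k count ground terms of depth at most k. Each non-constant term of depth ≤ k is some function symbol applied to depth-≤(k−1) arguments, giving N_k = 1 + N_{k-1}^3.
N_0 = 1
N_1 = 1 + 1^3 = 2
Explicitly: c1, h(c1, c1, c1).

2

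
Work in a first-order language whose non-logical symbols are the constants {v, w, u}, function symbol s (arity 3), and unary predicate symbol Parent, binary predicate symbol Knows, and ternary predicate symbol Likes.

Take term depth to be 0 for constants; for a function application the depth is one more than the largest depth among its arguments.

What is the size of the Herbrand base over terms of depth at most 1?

27930

First count ground terms of depth ≤ 1.
Count level by level. With function symbols s/3, the terms of depth ≤ k are the 3 constants together with each function applied to depth-≤(k−1) tuples, so N_k = 3 + N_{k-1}^3.
N_0 = 3
N_1 = 3 + 3^3 = 30
So |H| = 30.
A ground atom is a predicate applied to a tuple of terms from H, so the count is the sum over predicates of |H|^arity:
  Parent: 30;  Knows: 30^2 = 900;  Likes: 30^3 = 27000
Total ground atoms: 30 + 900 + 27000 = 27930.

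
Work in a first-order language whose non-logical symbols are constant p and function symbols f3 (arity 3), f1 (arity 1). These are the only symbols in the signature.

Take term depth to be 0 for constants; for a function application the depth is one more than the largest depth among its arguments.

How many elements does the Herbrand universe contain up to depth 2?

31

Write N_k for the number of ground terms of depth ≤ k. A term of depth ≤ k is either a constant or a function symbol applied to arguments of depth ≤ k−1, so N_k = 1 + N_{k-1}^3 + N_{k-1}.
N_0 = 1
N_1 = 1 + 1^3 + 1 = 3
N_2 = 1 + 3^3 + 3 = 31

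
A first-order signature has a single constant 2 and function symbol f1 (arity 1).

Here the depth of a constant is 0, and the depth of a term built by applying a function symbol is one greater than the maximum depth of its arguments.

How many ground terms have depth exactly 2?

1

Write N_k for the number of ground terms of depth ≤ k. A term of depth ≤ k is either a constant or a function symbol applied to arguments of depth ≤ k−1, so N_k = 1 + N_{k-1}.
N_0 = 1
N_1 = 1 + 1 = 2
N_2 = 1 + 2 = 3
Terms of depth exactly 2: N_2 − N_1 = 3 − 2 = 1.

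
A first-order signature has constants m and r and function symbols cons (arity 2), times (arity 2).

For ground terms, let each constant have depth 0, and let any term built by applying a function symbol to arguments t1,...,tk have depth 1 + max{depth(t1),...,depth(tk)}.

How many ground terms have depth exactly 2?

Let N_k count ground terms of depth at most k. Each non-constant term of depth ≤ k is some function symbol applied to depth-≤(k−1) arguments, giving N_k = 2 + N_{k-1}^2 + N_{k-1}^2.
N_0 = 2
N_1 = 2 + 2^2 + 2^2 = 10
N_2 = 2 + 10^2 + 10^2 = 202
Terms of depth exactly 2: N_2 − N_1 = 202 − 10 = 192.

192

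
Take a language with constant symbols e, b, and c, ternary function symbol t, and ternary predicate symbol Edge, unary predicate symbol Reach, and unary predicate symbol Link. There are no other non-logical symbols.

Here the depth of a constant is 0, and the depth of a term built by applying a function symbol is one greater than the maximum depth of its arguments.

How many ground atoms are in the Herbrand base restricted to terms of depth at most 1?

27060

First count ground terms of depth ≤ 1.
Write N_k for the number of ground terms of depth ≤ k. A term of depth ≤ k is either a constant or a function symbol applied to arguments of depth ≤ k−1, so N_k = 3 + N_{k-1}^3.
N_0 = 3
N_1 = 3 + 3^3 = 30
So |H| = 30.
A ground atom is a predicate applied to a tuple of terms from H, so the count is the sum over predicates of |H|^arity:
  Edge: 30^3 = 27000;  Reach: 30;  Link: 30
Total ground atoms: 27000 + 30 + 30 = 27060.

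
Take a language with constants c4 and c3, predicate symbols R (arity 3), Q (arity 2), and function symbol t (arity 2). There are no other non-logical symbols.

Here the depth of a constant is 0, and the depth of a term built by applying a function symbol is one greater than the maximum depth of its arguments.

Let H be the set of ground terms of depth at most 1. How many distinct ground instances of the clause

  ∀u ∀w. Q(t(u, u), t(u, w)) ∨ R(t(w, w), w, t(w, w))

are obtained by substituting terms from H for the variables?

36

Ground terms of depth ≤ 1:
  Count level by level. With function symbols t/2, the terms of depth ≤ k are the 2 constants together with each function applied to depth-≤(k−1) tuples, so N_k = 2 + N_{k-1}^2.
  N_0 = 2
  N_1 = 2 + 2^2 = 6
So there are 6 ground terms available for substitution.
Each of u, w ranges independently over the available ground terms, and distinct assignments produce distinct instances.
Number of ground instances = 6^2 = 36.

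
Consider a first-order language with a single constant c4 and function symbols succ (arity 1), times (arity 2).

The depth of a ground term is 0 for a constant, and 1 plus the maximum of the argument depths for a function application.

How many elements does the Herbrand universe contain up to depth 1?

Let N_k = |{terms of depth ≤ k}|. Then N_0 = 1 and N_k = 1 + N_{k-1} + N_{k-1}^2 for k ≥ 1 (one summand per function symbol, arity giving the exponent).
N_0 = 1
N_1 = 1 + 1 + 1^2 = 3

3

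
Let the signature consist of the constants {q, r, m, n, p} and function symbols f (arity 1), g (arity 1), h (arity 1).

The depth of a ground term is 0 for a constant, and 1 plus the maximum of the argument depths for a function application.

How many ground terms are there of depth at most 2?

Write N_k for the number of ground terms of depth ≤ k. A term of depth ≤ k is either a constant or a function symbol applied to arguments of depth ≤ k−1, so N_k = 5 + N_{k-1} + N_{k-1} + N_{k-1}.
N_0 = 5
N_1 = 5 + 5 + 5 + 5 = 20
N_2 = 5 + 20 + 20 + 20 = 65

65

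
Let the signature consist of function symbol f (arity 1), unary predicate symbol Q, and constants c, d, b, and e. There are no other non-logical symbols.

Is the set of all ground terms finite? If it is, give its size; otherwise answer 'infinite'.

The signature has at least one function symbol (f, arity 1) and at least one constant (c).
Iterating f gives infinitely many distinct ground terms: c, f(c), f(f(c)), ...
So the Herbrand universe is infinite.

infinite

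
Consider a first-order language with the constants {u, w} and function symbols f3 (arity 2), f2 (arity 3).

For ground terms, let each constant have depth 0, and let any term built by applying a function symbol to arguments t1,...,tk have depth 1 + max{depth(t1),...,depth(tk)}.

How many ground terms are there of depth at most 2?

Count level by level. With function symbols f3/2, f2/3, the terms of depth ≤ k are the 2 constants together with each function applied to depth-≤(k−1) tuples, so N_k = 2 + N_{k-1}^2 + N_{k-1}^3.
N_0 = 2
N_1 = 2 + 2^2 + 2^3 = 14
N_2 = 2 + 14^2 + 14^3 = 2942

2942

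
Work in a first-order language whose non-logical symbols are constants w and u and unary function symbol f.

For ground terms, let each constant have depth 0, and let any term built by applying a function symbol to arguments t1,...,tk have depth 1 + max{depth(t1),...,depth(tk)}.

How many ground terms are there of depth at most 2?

If N_k denotes the number of depth-≤k ground terms, the 2 constants give N_0 = 2, and each function symbol of arity r contributes N_{k-1}^r new terms at level k: N_k = 2 + N_{k-1}.
N_0 = 2
N_1 = 2 + 2 = 4
N_2 = 2 + 4 = 6

6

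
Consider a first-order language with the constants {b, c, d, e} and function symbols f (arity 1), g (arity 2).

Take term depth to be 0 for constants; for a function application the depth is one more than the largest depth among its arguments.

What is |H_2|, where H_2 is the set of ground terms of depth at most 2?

604

Write N_k for the number of ground terms of depth ≤ k. A term of depth ≤ k is either a constant or a function symbol applied to arguments of depth ≤ k−1, so N_k = 4 + N_{k-1} + N_{k-1}^2.
N_0 = 4
N_1 = 4 + 4 + 4^2 = 24
N_2 = 4 + 24 + 24^2 = 604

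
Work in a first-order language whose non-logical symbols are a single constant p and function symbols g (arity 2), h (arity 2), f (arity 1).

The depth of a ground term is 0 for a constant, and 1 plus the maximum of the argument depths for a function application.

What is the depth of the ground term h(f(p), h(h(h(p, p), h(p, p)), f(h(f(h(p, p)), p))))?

6

depth(f(p)) = 1 + depth(p) = 1 + 0 = 1
depth(h(p, p)) = 1 + max(0, 0) = 1
depth(h(h(p, p), h(p, p))) = 1 + max(1, 1) = 2
depth(f(h(p, p))) = 1 + depth(h(p, p)) = 1 + 1 = 2
depth(h(f(h(p, p)), p)) = 1 + max(2, 0) = 3
depth(f(h(f(h(p, p)), p))) = 1 + depth(h(f(h(p, p)), p)) = 1 + 3 = 4
depth(h(h(h(p, p), h(p, p)), f(h(f(h(p, p)), p)))) = 1 + max(2, 4) = 5
depth(h(f(p), h(h(h(p, p), h(p, p)), f(h(f(h(p, p)), p))))) = 1 + max(1, 5) = 6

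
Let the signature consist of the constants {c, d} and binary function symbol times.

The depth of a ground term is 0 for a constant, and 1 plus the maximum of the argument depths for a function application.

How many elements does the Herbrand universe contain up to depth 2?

38

If N_k denotes the number of depth-≤k ground terms, the 2 constants give N_0 = 2, and each function symbol of arity r contributes N_{k-1}^r new terms at level k: N_k = 2 + N_{k-1}^2.
N_0 = 2
N_1 = 2 + 2^2 = 6
N_2 = 2 + 6^2 = 38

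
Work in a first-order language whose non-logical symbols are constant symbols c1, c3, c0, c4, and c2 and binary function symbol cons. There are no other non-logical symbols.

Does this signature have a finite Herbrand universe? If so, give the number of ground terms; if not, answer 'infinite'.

The signature has at least one function symbol (cons, arity 2) and at least one constant (c1).
Iterating cons gives infinitely many distinct ground terms: c1, cons(c1, c1), cons(cons(c1, c1), cons(c1, c1)), ...
So the Herbrand universe is infinite.

infinite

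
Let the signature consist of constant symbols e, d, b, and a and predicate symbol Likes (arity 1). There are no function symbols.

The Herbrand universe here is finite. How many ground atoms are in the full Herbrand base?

With no function symbols, the Herbrand universe is just the 4 constants.
Ground atoms per predicate: Likes: 4.
Herbrand base size = 4 = 4.

4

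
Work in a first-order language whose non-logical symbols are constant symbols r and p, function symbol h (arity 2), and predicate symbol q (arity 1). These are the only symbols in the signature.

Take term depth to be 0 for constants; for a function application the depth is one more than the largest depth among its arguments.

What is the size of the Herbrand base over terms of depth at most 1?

First count ground terms of depth ≤ 1.
Let N_k = |{terms of depth ≤ k}|. Then N_0 = 2 and N_k = 2 + N_{k-1}^2 for k ≥ 1 (one summand per function symbol, arity giving the exponent).
N_0 = 2
N_1 = 2 + 2^2 = 6
Explicitly: r, p, h(r, r), h(r, p), h(p, r), h(p, p).
So |H| = 6.
Ground atoms are formed by filling each argument slot of a predicate with a term from H, so an r-ary predicate gives |H|^r atoms:
  q: 6
Total ground atoms: 6.

6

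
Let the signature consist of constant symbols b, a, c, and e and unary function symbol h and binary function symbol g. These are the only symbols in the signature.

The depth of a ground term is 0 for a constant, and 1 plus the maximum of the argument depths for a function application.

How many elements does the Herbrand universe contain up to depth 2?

Count level by level. With function symbols h/1, g/2, the terms of depth ≤ k are the 4 constants together with each function applied to depth-≤(k−1) tuples, so N_k = 4 + N_{k-1} + N_{k-1}^2.
N_0 = 4
N_1 = 4 + 4 + 4^2 = 24
N_2 = 4 + 24 + 24^2 = 604

604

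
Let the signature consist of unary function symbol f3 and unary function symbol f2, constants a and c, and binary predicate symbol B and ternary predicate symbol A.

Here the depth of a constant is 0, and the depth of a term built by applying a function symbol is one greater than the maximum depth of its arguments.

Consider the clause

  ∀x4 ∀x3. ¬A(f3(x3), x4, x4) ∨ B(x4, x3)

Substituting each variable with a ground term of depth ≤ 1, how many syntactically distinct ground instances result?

36

Ground terms of depth ≤ 1:
  Count level by level. With function symbols f3/1, f2/1, the terms of depth ≤ k are the 2 constants together with each function applied to depth-≤(k−1) tuples, so N_k = 2 + N_{k-1} + N_{k-1}.
  N_0 = 2
  N_1 = 2 + 2 + 2 = 6
So there are 6 ground terms available for substitution.
The clause has 2 distinct variables (x4, x3), each appearing in the body. In the free term algebra distinct substitutions yield syntactically distinct ground instances.
Number of ground instances = 6^2 = 36.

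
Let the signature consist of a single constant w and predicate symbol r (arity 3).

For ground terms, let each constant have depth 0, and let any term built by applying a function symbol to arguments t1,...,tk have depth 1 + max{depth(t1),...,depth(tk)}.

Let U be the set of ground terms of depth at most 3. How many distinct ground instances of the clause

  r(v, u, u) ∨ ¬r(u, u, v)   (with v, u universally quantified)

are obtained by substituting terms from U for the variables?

Ground terms of depth ≤ 3:
  With no function symbols every ground term is a constant, so there is exactly 1 ground term at every depth bound.
  N_0 = 1
  N_1 = 1
  N_2 = 1
  N_3 = 1
So there is exactly 1 ground term available for substitution.
There are 2 variables to instantiate (v, u), each occurring in at least one literal, so different choices give different ground instances.
Number of ground instances = 1^2 = 1.

1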